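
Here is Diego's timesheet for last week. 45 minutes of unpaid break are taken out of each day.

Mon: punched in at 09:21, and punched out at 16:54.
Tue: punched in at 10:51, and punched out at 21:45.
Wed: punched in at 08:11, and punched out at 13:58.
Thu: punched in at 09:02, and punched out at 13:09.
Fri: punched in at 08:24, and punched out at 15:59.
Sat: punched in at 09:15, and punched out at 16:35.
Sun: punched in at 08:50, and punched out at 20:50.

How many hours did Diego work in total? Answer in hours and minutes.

50 h 1 min

Mon: 09:21–16:54 = 7 h 33 min; less 45 min break → 6 h 48 min
Tue: 10:51–21:45 = 10 h 54 min; less 45 min break → 10 h 9 min
Wed: 08:11–13:58 = 5 h 47 min; less 45 min break → 5 h 2 min
Thu: 09:02–13:09 = 4 h 7 min; less 45 min break → 3 h 22 min
Fri: 08:24–15:59 = 7 h 35 min; less 45 min break → 6 h 50 min
Sat: 09:15–16:35 = 7 h 20 min; less 45 min break → 6 h 35 min
Sun: 08:50–20:50 = 12 h 0 min; less 45 min break → 11 h 15 min
Total: 6 h 48 min + 10 h 9 min + 5 h 2 min + 3 h 22 min + 6 h 50 min + 6 h 35 min + 11 h 15 min = 50 h 1 min.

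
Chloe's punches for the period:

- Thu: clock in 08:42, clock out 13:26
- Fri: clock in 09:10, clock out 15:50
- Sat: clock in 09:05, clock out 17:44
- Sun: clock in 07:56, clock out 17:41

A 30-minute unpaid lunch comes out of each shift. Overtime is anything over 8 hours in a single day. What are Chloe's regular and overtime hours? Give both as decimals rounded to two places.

Regular 26.40 hours, overtime 1.40 hours

Thu: 08:42–13:26 = 4 h 44 min; less 30 min break → 4 h 14 min
Fri: 09:10–15:50 = 6 h 40 min; less 30 min break → 6 h 10 min
Sat: 09:05–17:44 = 8 h 39 min; less 30 min break → 8 h 9 min
Sun: 07:56–17:41 = 9 h 45 min; less 30 min break → 9 h 15 min
Thu reg 4 h 14 min / OT 0 h 0 min; Fri reg 6 h 10 min / OT 0 h 0 min; Sat reg 8 h 0 min / OT 0 h 9 min; Sun reg 8 h 0 min / OT 1 h 15 min.
Totals: regular 26 h 24 min, overtime 1 h 24 min.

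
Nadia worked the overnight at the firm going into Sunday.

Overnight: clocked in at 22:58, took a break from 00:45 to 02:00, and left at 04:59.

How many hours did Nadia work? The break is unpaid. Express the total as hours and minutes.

4 h 46 min

Overnight: 22:58 → midnight = 1 h 2 min; midnight → 04:59 = 4 h 59 min; span 6 h 1 min; less 75 min break → 4 h 46 min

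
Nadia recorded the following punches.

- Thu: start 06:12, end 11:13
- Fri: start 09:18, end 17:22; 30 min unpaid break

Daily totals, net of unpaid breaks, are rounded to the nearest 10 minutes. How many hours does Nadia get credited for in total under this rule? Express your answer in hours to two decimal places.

12.50 hours

Thu: 06:12–11:13 = 5 h 1 min → rounds to 5 h 0 min
Fri: 09:18–17:22 = 8 h 4 min − 30 min = 7 h 34 min → rounds to 7 h 30 min
Total credited: 12 h 30 min.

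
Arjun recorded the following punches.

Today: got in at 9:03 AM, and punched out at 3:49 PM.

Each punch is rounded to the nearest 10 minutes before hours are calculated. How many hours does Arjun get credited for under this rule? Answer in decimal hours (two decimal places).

Today: in 9:03 AM→9:00 AM, out 3:49 PM→3:50 PM; 6 h 50 min

6.83 hours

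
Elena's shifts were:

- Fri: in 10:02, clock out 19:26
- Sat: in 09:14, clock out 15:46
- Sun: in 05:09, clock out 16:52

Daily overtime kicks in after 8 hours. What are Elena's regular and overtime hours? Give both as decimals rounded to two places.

Fri: 10:02–19:26 = 9 h 24 min
Sat: 09:14–15:46 = 6 h 32 min
Sun: 05:09–16:52 = 11 h 43 min
Fri reg 8 h 0 min / OT 1 h 24 min; Sat reg 6 h 32 min / OT 0 h 0 min; Sun reg 8 h 0 min / OT 3 h 43 min.
Totals: regular 22 h 32 min, overtime 5 h 7 min.

Regular 22.53 hours, overtime 5.12 hours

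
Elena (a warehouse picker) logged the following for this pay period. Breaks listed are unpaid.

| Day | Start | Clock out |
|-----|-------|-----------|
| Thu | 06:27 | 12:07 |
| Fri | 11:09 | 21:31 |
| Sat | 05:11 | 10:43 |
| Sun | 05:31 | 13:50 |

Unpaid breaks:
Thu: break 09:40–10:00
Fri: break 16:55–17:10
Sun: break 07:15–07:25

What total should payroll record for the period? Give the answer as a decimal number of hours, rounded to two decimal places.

Thu: 06:27–12:07 = 5 h 40 min; less 20 min break → 5 h 20 min
Fri: 11:09–21:31 = 10 h 22 min; less 15 min break → 10 h 7 min
Sat: 05:11–10:43 = 5 h 32 min
Sun: 05:31–13:50 = 8 h 19 min; less 10 min break → 8 h 9 min
Total: 5 h 20 min + 10 h 7 min + 5 h 32 min + 8 h 9 min = 29 h 8 min.

29.13 hours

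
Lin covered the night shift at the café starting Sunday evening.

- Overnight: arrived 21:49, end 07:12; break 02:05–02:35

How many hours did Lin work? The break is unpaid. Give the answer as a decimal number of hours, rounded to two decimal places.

Overnight: 21:49 → midnight = 2 h 11 min; midnight → 07:12 = 7 h 12 min; span 9 h 23 min; less 30 min break → 8 h 53 min

8.88 hours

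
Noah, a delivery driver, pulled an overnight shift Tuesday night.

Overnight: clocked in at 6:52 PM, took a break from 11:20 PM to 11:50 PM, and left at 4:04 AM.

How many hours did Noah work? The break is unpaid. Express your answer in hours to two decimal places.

8.70 hours

Overnight: 6:52 PM → midnight = 5 h 8 min; midnight → 4:04 AM = 4 h 4 min; span 9 h 12 min; less 30 min break → 8 h 42 min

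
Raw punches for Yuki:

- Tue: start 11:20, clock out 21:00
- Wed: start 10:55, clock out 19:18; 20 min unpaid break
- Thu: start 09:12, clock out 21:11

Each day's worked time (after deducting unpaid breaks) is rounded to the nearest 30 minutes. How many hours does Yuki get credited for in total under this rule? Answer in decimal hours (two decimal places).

Tue: 11:20–21:00 = 9 h 40 min → rounds to 9 h 30 min
Wed: 10:55–19:18 = 8 h 23 min − 20 min = 8 h 3 min → rounds to 8 h 0 min
Thu: 09:12–21:11 = 11 h 59 min → rounds to 12 h 0 min
Total credited: 29 h 30 min.

29.50 hours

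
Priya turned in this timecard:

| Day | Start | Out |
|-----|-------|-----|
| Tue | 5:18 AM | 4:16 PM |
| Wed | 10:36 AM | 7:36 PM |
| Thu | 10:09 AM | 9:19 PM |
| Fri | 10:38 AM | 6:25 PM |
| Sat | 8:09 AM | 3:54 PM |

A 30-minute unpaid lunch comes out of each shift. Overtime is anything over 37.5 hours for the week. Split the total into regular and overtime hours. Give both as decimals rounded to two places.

Regular 37.50 hours, overtime 6.67 hours

Tue: 5:18 AM–4:16 PM = 10 h 58 min; less 30 min break → 10 h 28 min
Wed: 10:36 AM–7:36 PM = 9 h 0 min; less 30 min break → 8 h 30 min
Thu: 10:09 AM–9:19 PM = 11 h 10 min; less 30 min break → 10 h 40 min
Fri: 10:38 AM–6:25 PM = 7 h 47 min; less 30 min break → 7 h 17 min
Sat: 8:09 AM–3:54 PM = 7 h 45 min; less 30 min break → 7 h 15 min
Total worked: 44 h 10 min = 44.17 h.
Threshold 37.5 h → overtime 6 h 40 min, regular 37 h 30 min.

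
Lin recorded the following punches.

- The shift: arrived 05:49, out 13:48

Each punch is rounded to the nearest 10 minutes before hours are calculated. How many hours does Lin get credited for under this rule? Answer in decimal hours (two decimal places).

The shift: in 05:49→05:50, out 13:48→13:50; 8 h 0 min

8.00 hours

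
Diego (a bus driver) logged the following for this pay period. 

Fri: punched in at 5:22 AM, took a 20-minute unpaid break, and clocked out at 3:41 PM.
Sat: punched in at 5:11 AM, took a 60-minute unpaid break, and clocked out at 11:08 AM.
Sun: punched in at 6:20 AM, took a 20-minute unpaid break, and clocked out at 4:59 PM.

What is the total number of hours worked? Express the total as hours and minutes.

Fri: 5:22 AM–3:41 PM = 10 h 19 min; less 20 min break → 9 h 59 min
Sat: 5:11 AM–11:08 AM = 5 h 57 min; less 60 min break → 4 h 57 min
Sun: 6:20 AM–4:59 PM = 10 h 39 min; less 20 min break → 10 h 19 min
Total: 9 h 59 min + 4 h 57 min + 10 h 19 min = 25 h 15 min.

25 h 15 min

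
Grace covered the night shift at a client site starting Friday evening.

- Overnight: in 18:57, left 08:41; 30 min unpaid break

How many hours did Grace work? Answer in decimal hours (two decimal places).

Overnight: 18:57 → midnight = 5 h 3 min; midnight → 08:41 = 8 h 41 min; span 13 h 44 min; less 30 min break → 13 h 14 min

13.23 hours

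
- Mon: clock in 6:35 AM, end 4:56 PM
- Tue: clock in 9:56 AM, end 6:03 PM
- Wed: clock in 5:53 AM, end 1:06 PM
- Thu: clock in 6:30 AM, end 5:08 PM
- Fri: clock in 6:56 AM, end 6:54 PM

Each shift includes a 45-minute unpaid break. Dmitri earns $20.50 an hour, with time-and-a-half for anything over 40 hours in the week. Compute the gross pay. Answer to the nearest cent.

$959.40

Mon: 6:35 AM–4:56 PM = 10 h 21 min; less 45 min break → 9 h 36 min
Tue: 9:56 AM–6:03 PM = 8 h 7 min; less 45 min break → 7 h 22 min
Wed: 5:53 AM–1:06 PM = 7 h 13 min; less 45 min break → 6 h 28 min
Thu: 6:30 AM–5:08 PM = 10 h 38 min; less 45 min break → 9 h 53 min
Fri: 6:56 AM–6:54 PM = 11 h 58 min; less 45 min break → 11 h 13 min
Total worked: 44 h 32 min = 2672 min.
Regular 40 h 0 min = 2400 min at $20.50/h; overtime 4 h 32 min = 272 min at $30.75/h.
Pay = (2400 × $20.50 + 272 × $30.75) ÷ 60 = $959.40.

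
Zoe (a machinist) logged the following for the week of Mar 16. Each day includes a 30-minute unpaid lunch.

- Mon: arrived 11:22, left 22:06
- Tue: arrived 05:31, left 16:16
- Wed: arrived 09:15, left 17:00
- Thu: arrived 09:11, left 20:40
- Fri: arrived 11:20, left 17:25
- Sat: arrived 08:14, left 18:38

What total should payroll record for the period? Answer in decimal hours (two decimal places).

54.20 hours

Mon: 11:22–22:06 = 10 h 44 min; less 30 min break → 10 h 14 min
Tue: 05:31–16:16 = 10 h 45 min; less 30 min break → 10 h 15 min
Wed: 09:15–17:00 = 7 h 45 min; less 30 min break → 7 h 15 min
Thu: 09:11–20:40 = 11 h 29 min; less 30 min break → 10 h 59 min
Fri: 11:20–17:25 = 6 h 5 min; less 30 min break → 5 h 35 min
Sat: 08:14–18:38 = 10 h 24 min; less 30 min break → 9 h 54 min
Total: 10 h 14 min + 10 h 15 min + 7 h 15 min + 10 h 59 min + 5 h 35 min + 9 h 54 min = 54 h 12 min.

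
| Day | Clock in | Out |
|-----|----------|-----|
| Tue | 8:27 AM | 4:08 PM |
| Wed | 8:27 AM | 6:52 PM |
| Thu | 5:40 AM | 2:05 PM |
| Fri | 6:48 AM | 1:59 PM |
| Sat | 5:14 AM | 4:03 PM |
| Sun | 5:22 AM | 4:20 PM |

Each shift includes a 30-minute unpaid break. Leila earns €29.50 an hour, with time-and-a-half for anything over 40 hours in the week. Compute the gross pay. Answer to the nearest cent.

€1732.39

Tue: 8:27 AM–4:08 PM = 7 h 41 min; less 30 min break → 7 h 11 min
Wed: 8:27 AM–6:52 PM = 10 h 25 min; less 30 min break → 9 h 55 min
Thu: 5:40 AM–2:05 PM = 8 h 25 min; less 30 min break → 7 h 55 min
Fri: 6:48 AM–1:59 PM = 7 h 11 min; less 30 min break → 6 h 41 min
Sat: 5:14 AM–4:03 PM = 10 h 49 min; less 30 min break → 10 h 19 min
Sun: 5:22 AM–4:20 PM = 10 h 58 min; less 30 min break → 10 h 28 min
Total worked: 52 h 29 min = 3149 min.
Regular 40 h 0 min = 2400 min at €29.50/h; overtime 12 h 29 min = 749 min at €44.25/h.
Pay = (2400 × €29.50 + 749 × €44.25) ÷ 60 = €1732.39.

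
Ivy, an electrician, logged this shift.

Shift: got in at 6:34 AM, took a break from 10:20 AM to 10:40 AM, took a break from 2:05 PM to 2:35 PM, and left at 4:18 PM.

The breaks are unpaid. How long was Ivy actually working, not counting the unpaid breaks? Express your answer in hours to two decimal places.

8.90 hours

Shift: 6:34 AM–4:18 PM = 9 h 44 min; less 50 min break → 8 h 54 min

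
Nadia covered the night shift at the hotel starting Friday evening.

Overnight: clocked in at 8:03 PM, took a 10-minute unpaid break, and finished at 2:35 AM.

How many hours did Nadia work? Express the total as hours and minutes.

Overnight: 8:03 PM → midnight = 3 h 57 min; midnight → 2:35 AM = 2 h 35 min; span 6 h 32 min; less 10 min break → 6 h 22 min

6 h 22 min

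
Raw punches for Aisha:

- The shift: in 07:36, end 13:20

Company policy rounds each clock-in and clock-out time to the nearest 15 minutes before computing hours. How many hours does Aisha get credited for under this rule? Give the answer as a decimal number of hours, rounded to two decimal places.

5.75 hours

The shift: in 07:36→07:30, out 13:20→13:15; 5 h 45 min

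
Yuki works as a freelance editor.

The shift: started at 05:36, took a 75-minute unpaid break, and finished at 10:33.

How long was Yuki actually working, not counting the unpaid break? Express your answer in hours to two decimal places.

3.70 hours

The shift: 05:36–10:33 = 4 h 57 min; less 75 min break → 3 h 42 min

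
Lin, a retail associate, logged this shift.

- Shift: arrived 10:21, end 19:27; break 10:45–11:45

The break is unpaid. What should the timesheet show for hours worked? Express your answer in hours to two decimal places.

8.10 hours

Shift: 10:21–19:27 = 9 h 6 min; less 60 min break → 8 h 6 min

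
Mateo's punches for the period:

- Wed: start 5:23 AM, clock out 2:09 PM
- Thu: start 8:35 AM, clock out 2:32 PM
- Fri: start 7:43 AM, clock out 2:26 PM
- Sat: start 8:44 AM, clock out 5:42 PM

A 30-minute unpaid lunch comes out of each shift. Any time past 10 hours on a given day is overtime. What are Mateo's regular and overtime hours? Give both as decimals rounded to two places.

Regular 28.40 hours, overtime 0.00 hours

Wed: 5:23 AM–2:09 PM = 8 h 46 min; less 30 min break → 8 h 16 min
Thu: 8:35 AM–2:32 PM = 5 h 57 min; less 30 min break → 5 h 27 min
Fri: 7:43 AM–2:26 PM = 6 h 43 min; less 30 min break → 6 h 13 min
Sat: 8:44 AM–5:42 PM = 8 h 58 min; less 30 min break → 8 h 28 min
Wed reg 8 h 16 min / OT 0 h 0 min; Thu reg 5 h 27 min / OT 0 h 0 min; Fri reg 6 h 13 min / OT 0 h 0 min; Sat reg 8 h 28 min / OT 0 h 0 min.
Totals: regular 28 h 24 min, overtime 0 h 0 min.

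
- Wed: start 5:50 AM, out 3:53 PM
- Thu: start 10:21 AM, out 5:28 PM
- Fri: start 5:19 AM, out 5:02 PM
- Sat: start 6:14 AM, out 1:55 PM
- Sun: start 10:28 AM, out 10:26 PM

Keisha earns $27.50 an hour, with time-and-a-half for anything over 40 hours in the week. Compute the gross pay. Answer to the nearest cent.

Wed: 5:50 AM–3:53 PM = 10 h 3 min
Thu: 10:21 AM–5:28 PM = 7 h 7 min
Fri: 5:19 AM–5:02 PM = 11 h 43 min
Sat: 6:14 AM–1:55 PM = 7 h 41 min
Sun: 10:28 AM–10:26 PM = 11 h 58 min
Total worked: 48 h 32 min = 2912 min.
Regular 40 h 0 min = 2400 min at $27.50/h; overtime 8 h 32 min = 512 min at $41.25/h.
Pay = (2400 × $27.50 + 512 × $41.25) ÷ 60 = $1452.00.

$1452.00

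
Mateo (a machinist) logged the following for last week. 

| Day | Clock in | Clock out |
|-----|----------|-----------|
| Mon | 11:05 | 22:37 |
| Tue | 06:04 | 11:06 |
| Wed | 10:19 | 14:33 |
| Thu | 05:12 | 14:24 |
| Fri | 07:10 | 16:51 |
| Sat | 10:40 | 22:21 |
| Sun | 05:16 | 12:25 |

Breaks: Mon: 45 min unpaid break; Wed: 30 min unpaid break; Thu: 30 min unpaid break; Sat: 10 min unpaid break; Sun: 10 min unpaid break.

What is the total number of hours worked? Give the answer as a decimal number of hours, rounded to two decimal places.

Mon: 11:05–22:37 = 11 h 32 min; less 45 min break → 10 h 47 min
Tue: 06:04–11:06 = 5 h 2 min
Wed: 10:19–14:33 = 4 h 14 min; less 30 min break → 3 h 44 min
Thu: 05:12–14:24 = 9 h 12 min; less 30 min break → 8 h 42 min
Fri: 07:10–16:51 = 9 h 41 min
Sat: 10:40–22:21 = 11 h 41 min; less 10 min break → 11 h 31 min
Sun: 05:16–12:25 = 7 h 9 min; less 10 min break → 6 h 59 min
Total: 10 h 47 min + 5 h 2 min + 3 h 44 min + 8 h 42 min + 9 h 41 min + 11 h 31 min + 6 h 59 min = 56 h 26 min.

56.43 hours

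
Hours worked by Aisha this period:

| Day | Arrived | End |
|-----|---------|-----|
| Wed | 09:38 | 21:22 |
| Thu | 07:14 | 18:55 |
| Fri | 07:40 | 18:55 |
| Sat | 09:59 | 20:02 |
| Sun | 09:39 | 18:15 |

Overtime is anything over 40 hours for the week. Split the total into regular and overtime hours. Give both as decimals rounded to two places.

Regular 40.00 hours, overtime 13.32 hours

Wed: 09:38–21:22 = 11 h 44 min
Thu: 07:14–18:55 = 11 h 41 min
Fri: 07:40–18:55 = 11 h 15 min
Sat: 09:59–20:02 = 10 h 3 min
Sun: 09:39–18:15 = 8 h 36 min
Total worked: 53 h 19 min = 53.32 h.
Threshold 40 h → overtime 13 h 19 min, regular 40 h 0 min.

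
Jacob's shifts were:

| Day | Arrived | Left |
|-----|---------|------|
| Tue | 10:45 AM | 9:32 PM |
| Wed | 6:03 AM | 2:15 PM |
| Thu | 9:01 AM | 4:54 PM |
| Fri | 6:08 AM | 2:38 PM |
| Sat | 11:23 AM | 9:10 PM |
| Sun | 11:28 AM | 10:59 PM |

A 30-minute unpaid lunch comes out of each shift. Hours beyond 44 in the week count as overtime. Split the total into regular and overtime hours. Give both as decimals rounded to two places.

Tue: 10:45 AM–9:32 PM = 10 h 47 min; less 30 min break → 10 h 17 min
Wed: 6:03 AM–2:15 PM = 8 h 12 min; less 30 min break → 7 h 42 min
Thu: 9:01 AM–4:54 PM = 7 h 53 min; less 30 min break → 7 h 23 min
Fri: 6:08 AM–2:38 PM = 8 h 30 min; less 30 min break → 8 h 0 min
Sat: 11:23 AM–9:10 PM = 9 h 47 min; less 30 min break → 9 h 17 min
Sun: 11:28 AM–10:59 PM = 11 h 31 min; less 30 min break → 11 h 1 min
Total worked: 53 h 40 min = 53.67 h.
Threshold 44 h → overtime 9 h 40 min, regular 44 h 0 min.

Regular 44.00 hours, overtime 9.67 hours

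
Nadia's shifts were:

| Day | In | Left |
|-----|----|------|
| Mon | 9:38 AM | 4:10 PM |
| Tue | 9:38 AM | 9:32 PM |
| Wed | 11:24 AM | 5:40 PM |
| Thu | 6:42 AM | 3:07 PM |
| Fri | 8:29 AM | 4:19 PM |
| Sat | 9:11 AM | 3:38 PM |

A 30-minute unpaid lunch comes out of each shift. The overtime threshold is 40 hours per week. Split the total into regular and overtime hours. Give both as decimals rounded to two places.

Mon: 9:38 AM–4:10 PM = 6 h 32 min; less 30 min break → 6 h 2 min
Tue: 9:38 AM–9:32 PM = 11 h 54 min; less 30 min break → 11 h 24 min
Wed: 11:24 AM–5:40 PM = 6 h 16 min; less 30 min break → 5 h 46 min
Thu: 6:42 AM–3:07 PM = 8 h 25 min; less 30 min break → 7 h 55 min
Fri: 8:29 AM–4:19 PM = 7 h 50 min; less 30 min break → 7 h 20 min
Sat: 9:11 AM–3:38 PM = 6 h 27 min; less 30 min break → 5 h 57 min
Total worked: 44 h 24 min = 44.40 h.
Threshold 40 h → overtime 4 h 24 min, regular 40 h 0 min.

Regular 40.00 hours, overtime 4.40 hours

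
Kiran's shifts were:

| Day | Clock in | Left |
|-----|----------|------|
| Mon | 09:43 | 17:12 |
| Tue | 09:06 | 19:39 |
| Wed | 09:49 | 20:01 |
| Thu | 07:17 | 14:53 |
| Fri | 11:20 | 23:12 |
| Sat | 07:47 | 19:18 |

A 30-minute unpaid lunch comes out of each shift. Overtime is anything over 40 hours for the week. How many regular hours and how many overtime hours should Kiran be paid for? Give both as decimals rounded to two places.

Regular 40.00 hours, overtime 16.22 hours

Mon: 09:43–17:12 = 7 h 29 min; less 30 min break → 6 h 59 min
Tue: 09:06–19:39 = 10 h 33 min; less 30 min break → 10 h 3 min
Wed: 09:49–20:01 = 10 h 12 min; less 30 min break → 9 h 42 min
Thu: 07:17–14:53 = 7 h 36 min; less 30 min break → 7 h 6 min
Fri: 11:20–23:12 = 11 h 52 min; less 30 min break → 11 h 22 min
Sat: 07:47–19:18 = 11 h 31 min; less 30 min break → 11 h 1 min
Total worked: 56 h 13 min = 56.22 h.
Threshold 40 h → overtime 16 h 13 min, regular 40 h 0 min.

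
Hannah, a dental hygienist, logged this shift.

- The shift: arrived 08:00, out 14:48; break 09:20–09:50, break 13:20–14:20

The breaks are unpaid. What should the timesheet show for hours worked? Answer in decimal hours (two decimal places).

5.30 hours

The shift: 08:00–14:48 = 6 h 48 min; less 90 min break → 5 h 18 min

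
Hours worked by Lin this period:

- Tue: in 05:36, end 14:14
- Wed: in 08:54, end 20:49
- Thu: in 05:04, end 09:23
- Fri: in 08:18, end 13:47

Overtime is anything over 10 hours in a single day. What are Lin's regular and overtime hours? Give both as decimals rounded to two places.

Regular 28.43 hours, overtime 1.92 hours

Tue: 05:36–14:14 = 8 h 38 min
Wed: 08:54–20:49 = 11 h 55 min
Thu: 05:04–09:23 = 4 h 19 min
Fri: 08:18–13:47 = 5 h 29 min
Tue reg 8 h 38 min / OT 0 h 0 min; Wed reg 10 h 0 min / OT 1 h 55 min; Thu reg 4 h 19 min / OT 0 h 0 min; Fri reg 5 h 29 min / OT 0 h 0 min.
Totals: regular 28 h 26 min, overtime 1 h 55 min.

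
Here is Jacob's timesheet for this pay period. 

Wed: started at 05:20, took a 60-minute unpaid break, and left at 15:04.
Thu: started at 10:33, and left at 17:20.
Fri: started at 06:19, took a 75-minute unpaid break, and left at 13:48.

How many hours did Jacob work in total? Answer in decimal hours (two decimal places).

21.75 hours

Wed: 05:20–15:04 = 9 h 44 min; less 60 min break → 8 h 44 min
Thu: 10:33–17:20 = 6 h 47 min
Fri: 06:19–13:48 = 7 h 29 min; less 75 min break → 6 h 14 min
Total: 8 h 44 min + 6 h 47 min + 6 h 14 min = 21 h 45 min.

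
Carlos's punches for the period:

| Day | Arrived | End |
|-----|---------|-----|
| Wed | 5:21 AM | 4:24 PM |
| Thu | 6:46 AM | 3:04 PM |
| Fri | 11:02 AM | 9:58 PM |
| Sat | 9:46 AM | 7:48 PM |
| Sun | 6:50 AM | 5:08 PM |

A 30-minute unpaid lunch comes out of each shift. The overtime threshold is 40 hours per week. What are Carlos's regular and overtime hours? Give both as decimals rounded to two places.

Wed: 5:21 AM–4:24 PM = 11 h 3 min; less 30 min break → 10 h 33 min
Thu: 6:46 AM–3:04 PM = 8 h 18 min; less 30 min break → 7 h 48 min
Fri: 11:02 AM–9:58 PM = 10 h 56 min; less 30 min break → 10 h 26 min
Sat: 9:46 AM–7:48 PM = 10 h 2 min; less 30 min break → 9 h 32 min
Sun: 6:50 AM–5:08 PM = 10 h 18 min; less 30 min break → 9 h 48 min
Total worked: 48 h 7 min = 48.12 h.
Threshold 40 h → overtime 8 h 7 min, regular 40 h 0 min.

Regular 40.00 hours, overtime 8.12 hours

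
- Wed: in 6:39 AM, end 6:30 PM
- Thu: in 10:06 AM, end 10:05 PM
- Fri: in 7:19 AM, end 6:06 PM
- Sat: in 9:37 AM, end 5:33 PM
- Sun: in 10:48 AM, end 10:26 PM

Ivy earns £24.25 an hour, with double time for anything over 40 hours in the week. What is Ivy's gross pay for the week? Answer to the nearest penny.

£1657.89

Wed: 6:39 AM–6:30 PM = 11 h 51 min
Thu: 10:06 AM–10:05 PM = 11 h 59 min
Fri: 7:19 AM–6:06 PM = 10 h 47 min
Sat: 9:37 AM–5:33 PM = 7 h 56 min
Sun: 10:48 AM–10:26 PM = 11 h 38 min
Total worked: 54 h 11 min = 3251 min.
Regular 40 h 0 min = 2400 min at £24.25/h; overtime 14 h 11 min = 851 min at £48.50/h.
Pay = (2400 × £24.25 + 851 × £48.50) ÷ 60 = £1657.89.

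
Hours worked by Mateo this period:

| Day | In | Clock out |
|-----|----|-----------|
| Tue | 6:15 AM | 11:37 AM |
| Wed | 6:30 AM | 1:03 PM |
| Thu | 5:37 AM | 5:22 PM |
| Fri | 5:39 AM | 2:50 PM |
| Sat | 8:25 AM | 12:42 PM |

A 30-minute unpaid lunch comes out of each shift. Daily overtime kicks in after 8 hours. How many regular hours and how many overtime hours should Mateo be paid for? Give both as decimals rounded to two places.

Regular 30.70 hours, overtime 3.93 hours

Tue: 6:15 AM–11:37 AM = 5 h 22 min; less 30 min break → 4 h 52 min
Wed: 6:30 AM–1:03 PM = 6 h 33 min; less 30 min break → 6 h 3 min
Thu: 5:37 AM–5:22 PM = 11 h 45 min; less 30 min break → 11 h 15 min
Fri: 5:39 AM–2:50 PM = 9 h 11 min; less 30 min break → 8 h 41 min
Sat: 8:25 AM–12:42 PM = 4 h 17 min; less 30 min break → 3 h 47 min
Tue reg 4 h 52 min / OT 0 h 0 min; Wed reg 6 h 3 min / OT 0 h 0 min; Thu reg 8 h 0 min / OT 3 h 15 min; Fri reg 8 h 0 min / OT 0 h 41 min; Sat reg 3 h 47 min / OT 0 h 0 min.
Totals: regular 30 h 42 min, overtime 3 h 56 min.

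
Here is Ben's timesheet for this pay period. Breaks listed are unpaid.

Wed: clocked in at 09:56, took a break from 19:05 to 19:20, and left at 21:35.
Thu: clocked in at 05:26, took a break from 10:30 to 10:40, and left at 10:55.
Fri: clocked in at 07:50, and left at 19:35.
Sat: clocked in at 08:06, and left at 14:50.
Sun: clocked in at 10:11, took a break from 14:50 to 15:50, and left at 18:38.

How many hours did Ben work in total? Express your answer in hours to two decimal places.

Wed: 09:56–21:35 = 11 h 39 min; less 15 min break → 11 h 24 min
Thu: 05:26–10:55 = 5 h 29 min; less 10 min break → 5 h 19 min
Fri: 07:50–19:35 = 11 h 45 min
Sat: 08:06–14:50 = 6 h 44 min
Sun: 10:11–18:38 = 8 h 27 min; less 60 min break → 7 h 27 min
Total: 11 h 24 min + 5 h 19 min + 11 h 45 min + 6 h 44 min + 7 h 27 min = 42 h 39 min.

42.65 hours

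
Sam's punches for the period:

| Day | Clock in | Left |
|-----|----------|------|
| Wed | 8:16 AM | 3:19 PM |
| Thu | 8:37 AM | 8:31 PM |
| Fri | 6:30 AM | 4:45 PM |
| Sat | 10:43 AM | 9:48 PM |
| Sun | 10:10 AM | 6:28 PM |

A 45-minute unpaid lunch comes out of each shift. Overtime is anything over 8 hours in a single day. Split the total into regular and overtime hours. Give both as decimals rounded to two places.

Regular 37.85 hours, overtime 6.98 hours

Wed: 8:16 AM–3:19 PM = 7 h 3 min; less 45 min break → 6 h 18 min
Thu: 8:37 AM–8:31 PM = 11 h 54 min; less 45 min break → 11 h 9 min
Fri: 6:30 AM–4:45 PM = 10 h 15 min; less 45 min break → 9 h 30 min
Sat: 10:43 AM–9:48 PM = 11 h 5 min; less 45 min break → 10 h 20 min
Sun: 10:10 AM–6:28 PM = 8 h 18 min; less 45 min break → 7 h 33 min
Wed reg 6 h 18 min / OT 0 h 0 min; Thu reg 8 h 0 min / OT 3 h 9 min; Fri reg 8 h 0 min / OT 1 h 30 min; Sat reg 8 h 0 min / OT 2 h 20 min; Sun reg 7 h 33 min / OT 0 h 0 min.
Totals: regular 37 h 51 min, overtime 6 h 59 min.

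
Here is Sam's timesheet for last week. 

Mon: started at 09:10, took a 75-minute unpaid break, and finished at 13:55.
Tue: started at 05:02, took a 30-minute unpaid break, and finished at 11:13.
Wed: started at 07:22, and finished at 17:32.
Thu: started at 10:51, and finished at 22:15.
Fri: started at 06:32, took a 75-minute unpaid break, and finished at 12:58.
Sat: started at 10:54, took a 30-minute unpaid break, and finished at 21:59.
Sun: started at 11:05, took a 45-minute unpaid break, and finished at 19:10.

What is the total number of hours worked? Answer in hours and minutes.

53 h 51 min

Mon: 09:10–13:55 = 4 h 45 min; less 75 min break → 3 h 30 min
Tue: 05:02–11:13 = 6 h 11 min; less 30 min break → 5 h 41 min
Wed: 07:22–17:32 = 10 h 10 min
Thu: 10:51–22:15 = 11 h 24 min
Fri: 06:32–12:58 = 6 h 26 min; less 75 min break → 5 h 11 min
Sat: 10:54–21:59 = 11 h 5 min; less 30 min break → 10 h 35 min
Sun: 11:05–19:10 = 8 h 5 min; less 45 min break → 7 h 20 min
Total: 3 h 30 min + 5 h 41 min + 10 h 10 min + 11 h 24 min + 5 h 11 min + 10 h 35 min + 7 h 20 min = 53 h 51 min.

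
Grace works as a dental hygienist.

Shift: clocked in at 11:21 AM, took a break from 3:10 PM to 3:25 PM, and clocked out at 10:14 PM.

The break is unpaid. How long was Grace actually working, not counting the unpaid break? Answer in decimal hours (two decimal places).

10.63 hours

Shift: 11:21 AM–10:14 PM = 10 h 53 min; less 15 min break → 10 h 38 min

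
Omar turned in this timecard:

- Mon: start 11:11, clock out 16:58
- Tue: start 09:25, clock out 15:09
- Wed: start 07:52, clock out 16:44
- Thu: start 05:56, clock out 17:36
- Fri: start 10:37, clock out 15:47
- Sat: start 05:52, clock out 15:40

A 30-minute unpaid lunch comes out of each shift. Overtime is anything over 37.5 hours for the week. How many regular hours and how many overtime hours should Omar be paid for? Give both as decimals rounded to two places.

Mon: 11:11–16:58 = 5 h 47 min; less 30 min break → 5 h 17 min
Tue: 09:25–15:09 = 5 h 44 min; less 30 min break → 5 h 14 min
Wed: 07:52–16:44 = 8 h 52 min; less 30 min break → 8 h 22 min
Thu: 05:56–17:36 = 11 h 40 min; less 30 min break → 11 h 10 min
Fri: 10:37–15:47 = 5 h 10 min; less 30 min break → 4 h 40 min
Sat: 05:52–15:40 = 9 h 48 min; less 30 min break → 9 h 18 min
Total worked: 44 h 1 min = 44.02 h.
Threshold 37.5 h → overtime 6 h 31 min, regular 37 h 30 min.

Regular 37.50 hours, overtime 6.52 hours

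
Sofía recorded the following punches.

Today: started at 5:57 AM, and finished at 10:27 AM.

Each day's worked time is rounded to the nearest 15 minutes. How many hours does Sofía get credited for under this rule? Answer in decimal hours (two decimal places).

Today: 5:57 AM–10:27 AM = 4 h 30 min → rounds to 4 h 30 min

4.50 hours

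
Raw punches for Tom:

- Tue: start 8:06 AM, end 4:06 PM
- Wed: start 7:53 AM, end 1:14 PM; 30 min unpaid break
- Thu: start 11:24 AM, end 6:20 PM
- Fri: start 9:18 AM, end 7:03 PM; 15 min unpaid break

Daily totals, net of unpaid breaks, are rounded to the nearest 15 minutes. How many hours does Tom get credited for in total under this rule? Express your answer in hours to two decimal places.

29.25 hours

Tue: 8:06 AM–4:06 PM = 8 h 0 min → rounds to 8 h 0 min
Wed: 7:53 AM–1:14 PM = 5 h 21 min − 30 min = 4 h 51 min → rounds to 4 h 45 min
Thu: 11:24 AM–6:20 PM = 6 h 56 min → rounds to 7 h 0 min
Fri: 9:18 AM–7:03 PM = 9 h 45 min − 15 min = 9 h 30 min → rounds to 9 h 30 min
Total credited: 29 h 15 min.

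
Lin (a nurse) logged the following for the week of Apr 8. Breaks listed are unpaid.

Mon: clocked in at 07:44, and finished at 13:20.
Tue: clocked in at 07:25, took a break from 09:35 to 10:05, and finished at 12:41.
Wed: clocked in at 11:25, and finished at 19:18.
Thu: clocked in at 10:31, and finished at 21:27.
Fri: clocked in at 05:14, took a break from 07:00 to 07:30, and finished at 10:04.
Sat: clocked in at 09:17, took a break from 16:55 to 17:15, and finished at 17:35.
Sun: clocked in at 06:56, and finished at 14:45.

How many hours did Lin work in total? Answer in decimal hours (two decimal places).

49.30 hours

Mon: 07:44–13:20 = 5 h 36 min
Tue: 07:25–12:41 = 5 h 16 min; less 30 min break → 4 h 46 min
Wed: 11:25–19:18 = 7 h 53 min
Thu: 10:31–21:27 = 10 h 56 min
Fri: 05:14–10:04 = 4 h 50 min; less 30 min break → 4 h 20 min
Sat: 09:17–17:35 = 8 h 18 min; less 20 min break → 7 h 58 min
Sun: 06:56–14:45 = 7 h 49 min
Total: 5 h 36 min + 4 h 46 min + 7 h 53 min + 10 h 56 min + 4 h 20 min + 7 h 58 min + 7 h 49 min = 49 h 18 min.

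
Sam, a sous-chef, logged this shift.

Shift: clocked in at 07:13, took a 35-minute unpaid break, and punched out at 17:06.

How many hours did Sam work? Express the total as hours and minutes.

9 h 18 min

Shift: 07:13–17:06 = 9 h 53 min; less 35 min break → 9 h 18 min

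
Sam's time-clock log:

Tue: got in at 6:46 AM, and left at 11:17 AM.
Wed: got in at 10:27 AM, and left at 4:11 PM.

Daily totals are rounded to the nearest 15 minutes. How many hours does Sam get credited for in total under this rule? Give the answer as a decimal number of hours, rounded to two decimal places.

Tue: 6:46 AM–11:17 AM = 4 h 31 min → rounds to 4 h 30 min
Wed: 10:27 AM–4:11 PM = 5 h 44 min → rounds to 5 h 45 min
Total credited: 10 h 15 min.

10.25 hours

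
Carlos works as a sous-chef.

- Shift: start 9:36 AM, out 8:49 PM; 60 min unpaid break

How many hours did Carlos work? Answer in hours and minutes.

10 h 13 min

Shift: 9:36 AM–8:49 PM = 11 h 13 min; less 60 min break → 10 h 13 min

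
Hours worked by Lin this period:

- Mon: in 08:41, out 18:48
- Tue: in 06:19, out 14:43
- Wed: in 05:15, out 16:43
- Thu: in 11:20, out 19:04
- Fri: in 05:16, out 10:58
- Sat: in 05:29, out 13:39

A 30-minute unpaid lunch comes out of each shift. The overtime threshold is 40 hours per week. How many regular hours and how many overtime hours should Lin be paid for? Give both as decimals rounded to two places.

Mon: 08:41–18:48 = 10 h 7 min; less 30 min break → 9 h 37 min
Tue: 06:19–14:43 = 8 h 24 min; less 30 min break → 7 h 54 min
Wed: 05:15–16:43 = 11 h 28 min; less 30 min break → 10 h 58 min
Thu: 11:20–19:04 = 7 h 44 min; less 30 min break → 7 h 14 min
Fri: 05:16–10:58 = 5 h 42 min; less 30 min break → 5 h 12 min
Sat: 05:29–13:39 = 8 h 10 min; less 30 min break → 7 h 40 min
Total worked: 48 h 35 min = 48.58 h.
Threshold 40 h → overtime 8 h 35 min, regular 40 h 0 min.

Regular 40.00 hours, overtime 8.58 hours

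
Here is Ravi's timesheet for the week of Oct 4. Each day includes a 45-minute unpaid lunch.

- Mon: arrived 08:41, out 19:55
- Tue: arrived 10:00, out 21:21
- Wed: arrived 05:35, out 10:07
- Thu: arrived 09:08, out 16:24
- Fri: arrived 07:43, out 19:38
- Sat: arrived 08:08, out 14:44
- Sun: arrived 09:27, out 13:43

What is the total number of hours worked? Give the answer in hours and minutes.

Mon: 08:41–19:55 = 11 h 14 min; less 45 min break → 10 h 29 min
Tue: 10:00–21:21 = 11 h 21 min; less 45 min break → 10 h 36 min
Wed: 05:35–10:07 = 4 h 32 min; less 45 min break → 3 h 47 min
Thu: 09:08–16:24 = 7 h 16 min; less 45 min break → 6 h 31 min
Fri: 07:43–19:38 = 11 h 55 min; less 45 min break → 11 h 10 min
Sat: 08:08–14:44 = 6 h 36 min; less 45 min break → 5 h 51 min
Sun: 09:27–13:43 = 4 h 16 min; less 45 min break → 3 h 31 min
Total: 10 h 29 min + 10 h 36 min + 3 h 47 min + 6 h 31 min + 11 h 10 min + 5 h 51 min + 3 h 31 min = 51 h 55 min.

51 h 55 min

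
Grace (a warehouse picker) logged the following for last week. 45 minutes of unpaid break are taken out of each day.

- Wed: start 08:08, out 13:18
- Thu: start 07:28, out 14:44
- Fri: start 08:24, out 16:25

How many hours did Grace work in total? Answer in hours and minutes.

Wed: 08:08–13:18 = 5 h 10 min; less 45 min break → 4 h 25 min
Thu: 07:28–14:44 = 7 h 16 min; less 45 min break → 6 h 31 min
Fri: 08:24–16:25 = 8 h 1 min; less 45 min break → 7 h 16 min
Total: 4 h 25 min + 6 h 31 min + 7 h 16 min = 18 h 12 min.

18 h 12 min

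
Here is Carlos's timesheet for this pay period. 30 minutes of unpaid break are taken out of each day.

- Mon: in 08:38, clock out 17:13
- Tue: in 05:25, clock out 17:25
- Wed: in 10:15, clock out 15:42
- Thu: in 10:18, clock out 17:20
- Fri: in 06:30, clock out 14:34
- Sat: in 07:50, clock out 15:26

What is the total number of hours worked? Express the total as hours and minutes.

Mon: 08:38–17:13 = 8 h 35 min; less 30 min break → 8 h 5 min
Tue: 05:25–17:25 = 12 h 0 min; less 30 min break → 11 h 30 min
Wed: 10:15–15:42 = 5 h 27 min; less 30 min break → 4 h 57 min
Thu: 10:18–17:20 = 7 h 2 min; less 30 min break → 6 h 32 min
Fri: 06:30–14:34 = 8 h 4 min; less 30 min break → 7 h 34 min
Sat: 07:50–15:26 = 7 h 36 min; less 30 min break → 7 h 6 min
Total: 8 h 5 min + 11 h 30 min + 4 h 57 min + 6 h 32 min + 7 h 34 min + 7 h 6 min = 45 h 44 min.

45 h 44 min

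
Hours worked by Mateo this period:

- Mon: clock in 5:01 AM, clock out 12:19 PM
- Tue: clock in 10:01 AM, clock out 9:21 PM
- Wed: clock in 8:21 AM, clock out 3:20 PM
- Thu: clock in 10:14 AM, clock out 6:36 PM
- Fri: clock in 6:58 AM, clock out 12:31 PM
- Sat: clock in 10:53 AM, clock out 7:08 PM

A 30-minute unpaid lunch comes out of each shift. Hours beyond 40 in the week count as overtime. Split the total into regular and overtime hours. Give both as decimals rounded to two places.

Mon: 5:01 AM–12:19 PM = 7 h 18 min; less 30 min break → 6 h 48 min
Tue: 10:01 AM–9:21 PM = 11 h 20 min; less 30 min break → 10 h 50 min
Wed: 8:21 AM–3:20 PM = 6 h 59 min; less 30 min break → 6 h 29 min
Thu: 10:14 AM–6:36 PM = 8 h 22 min; less 30 min break → 7 h 52 min
Fri: 6:58 AM–12:31 PM = 5 h 33 min; less 30 min break → 5 h 3 min
Sat: 10:53 AM–7:08 PM = 8 h 15 min; less 30 min break → 7 h 45 min
Total worked: 44 h 47 min = 44.78 h.
Threshold 40 h → overtime 4 h 47 min, regular 40 h 0 min.

Regular 40.00 hours, overtime 4.78 hours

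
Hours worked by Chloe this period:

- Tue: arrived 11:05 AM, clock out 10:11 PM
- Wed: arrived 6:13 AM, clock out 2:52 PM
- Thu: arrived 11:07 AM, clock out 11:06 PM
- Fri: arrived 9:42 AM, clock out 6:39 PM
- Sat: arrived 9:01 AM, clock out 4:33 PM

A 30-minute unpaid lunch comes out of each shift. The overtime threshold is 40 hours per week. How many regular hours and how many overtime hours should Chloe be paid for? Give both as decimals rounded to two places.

Regular 40.00 hours, overtime 5.72 hours

Tue: 11:05 AM–10:11 PM = 11 h 6 min; less 30 min break → 10 h 36 min
Wed: 6:13 AM–2:52 PM = 8 h 39 min; less 30 min break → 8 h 9 min
Thu: 11:07 AM–11:06 PM = 11 h 59 min; less 30 min break → 11 h 29 min
Fri: 9:42 AM–6:39 PM = 8 h 57 min; less 30 min break → 8 h 27 min
Sat: 9:01 AM–4:33 PM = 7 h 32 min; less 30 min break → 7 h 2 min
Total worked: 45 h 43 min = 45.72 h.
Threshold 40 h → overtime 5 h 43 min, regular 40 h 0 min.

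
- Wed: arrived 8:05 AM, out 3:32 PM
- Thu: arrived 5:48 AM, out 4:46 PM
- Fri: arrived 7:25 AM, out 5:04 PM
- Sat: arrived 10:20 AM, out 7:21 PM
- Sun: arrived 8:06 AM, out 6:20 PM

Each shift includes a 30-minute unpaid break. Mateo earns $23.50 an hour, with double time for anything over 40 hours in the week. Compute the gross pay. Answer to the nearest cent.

$1166.38

Wed: 8:05 AM–3:32 PM = 7 h 27 min; less 30 min break → 6 h 57 min
Thu: 5:48 AM–4:46 PM = 10 h 58 min; less 30 min break → 10 h 28 min
Fri: 7:25 AM–5:04 PM = 9 h 39 min; less 30 min break → 9 h 9 min
Sat: 10:20 AM–7:21 PM = 9 h 1 min; less 30 min break → 8 h 31 min
Sun: 8:06 AM–6:20 PM = 10 h 14 min; less 30 min break → 9 h 44 min
Total worked: 44 h 49 min = 2689 min.
Regular 40 h 0 min = 2400 min at $23.50/h; overtime 4 h 49 min = 289 min at $47.00/h.
Pay = (2400 × $23.50 + 289 × $47.00) ÷ 60 = $1166.38.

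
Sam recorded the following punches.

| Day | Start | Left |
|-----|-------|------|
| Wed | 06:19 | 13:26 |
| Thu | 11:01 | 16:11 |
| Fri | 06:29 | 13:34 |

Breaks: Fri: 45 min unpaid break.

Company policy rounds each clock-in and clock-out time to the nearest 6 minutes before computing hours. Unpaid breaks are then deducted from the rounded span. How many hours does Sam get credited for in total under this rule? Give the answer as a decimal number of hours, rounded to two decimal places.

Wed: in 06:19→06:18, out 13:26→13:24; 7 h 6 min
Thu: in 11:01→11:00, out 16:11→16:12; 5 h 12 min
Fri: in 06:29→06:30, out 13:34→13:36; 7 h 6 min − 45 min = 6 h 21 min
Total credited: 18 h 39 min.

18.65 hours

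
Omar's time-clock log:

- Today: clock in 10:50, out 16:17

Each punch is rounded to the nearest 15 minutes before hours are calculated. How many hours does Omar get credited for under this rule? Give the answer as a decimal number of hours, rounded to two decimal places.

5.50 hours

Today: in 10:50→10:45, out 16:17→16:15; 5 h 30 min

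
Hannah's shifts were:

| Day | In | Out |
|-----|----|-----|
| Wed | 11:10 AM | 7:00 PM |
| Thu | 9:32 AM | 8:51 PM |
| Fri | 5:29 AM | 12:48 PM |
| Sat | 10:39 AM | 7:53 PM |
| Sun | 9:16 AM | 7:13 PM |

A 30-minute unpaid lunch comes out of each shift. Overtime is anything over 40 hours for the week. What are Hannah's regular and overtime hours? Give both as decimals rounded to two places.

Wed: 11:10 AM–7:00 PM = 7 h 50 min; less 30 min break → 7 h 20 min
Thu: 9:32 AM–8:51 PM = 11 h 19 min; less 30 min break → 10 h 49 min
Fri: 5:29 AM–12:48 PM = 7 h 19 min; less 30 min break → 6 h 49 min
Sat: 10:39 AM–7:53 PM = 9 h 14 min; less 30 min break → 8 h 44 min
Sun: 9:16 AM–7:13 PM = 9 h 57 min; less 30 min break → 9 h 27 min
Total worked: 43 h 9 min = 43.15 h.
Threshold 40 h → overtime 3 h 9 min, regular 40 h 0 min.

Regular 40.00 hours, overtime 3.15 hours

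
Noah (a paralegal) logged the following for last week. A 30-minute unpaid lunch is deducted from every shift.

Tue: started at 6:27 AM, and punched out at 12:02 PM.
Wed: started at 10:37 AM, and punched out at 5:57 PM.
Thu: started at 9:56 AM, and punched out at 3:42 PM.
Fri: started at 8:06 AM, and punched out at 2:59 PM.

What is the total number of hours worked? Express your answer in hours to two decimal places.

23.57 hours

Tue: 6:27 AM–12:02 PM = 5 h 35 min; less 30 min break → 5 h 5 min
Wed: 10:37 AM–5:57 PM = 7 h 20 min; less 30 min break → 6 h 50 min
Thu: 9:56 AM–3:42 PM = 5 h 46 min; less 30 min break → 5 h 16 min
Fri: 8:06 AM–2:59 PM = 6 h 53 min; less 30 min break → 6 h 23 min
Total: 5 h 5 min + 6 h 50 min + 5 h 16 min + 6 h 23 min = 23 h 34 min.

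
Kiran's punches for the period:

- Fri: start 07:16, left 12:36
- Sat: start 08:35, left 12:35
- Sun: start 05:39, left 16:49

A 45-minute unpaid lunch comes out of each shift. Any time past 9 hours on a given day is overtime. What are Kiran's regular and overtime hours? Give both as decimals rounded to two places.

Regular 16.83 hours, overtime 1.42 hours

Fri: 07:16–12:36 = 5 h 20 min; less 45 min break → 4 h 35 min
Sat: 08:35–12:35 = 4 h 0 min; less 45 min break → 3 h 15 min
Sun: 05:39–16:49 = 11 h 10 min; less 45 min break → 10 h 25 min
Fri reg 4 h 35 min / OT 0 h 0 min; Sat reg 3 h 15 min / OT 0 h 0 min; Sun reg 9 h 0 min / OT 1 h 25 min.
Totals: regular 16 h 50 min, overtime 1 h 25 min.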